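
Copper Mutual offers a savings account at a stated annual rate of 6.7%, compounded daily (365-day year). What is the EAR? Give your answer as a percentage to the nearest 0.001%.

EAR = (1 + 0.067/365)^365 − 1.
= 1.069289 − 1 = 6.929%.

6.929%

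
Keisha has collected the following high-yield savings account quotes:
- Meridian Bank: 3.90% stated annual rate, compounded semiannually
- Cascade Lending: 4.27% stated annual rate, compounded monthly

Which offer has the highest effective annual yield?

Meridian Bank: (1 + 0.0390/2)^2 − 1 = 3.938%
Cascade Lending: (1 + 0.0427/12)^12 − 1 = 4.355%
The highest effective annual rate is Cascade Lending at 4.355%.

Cascade Lending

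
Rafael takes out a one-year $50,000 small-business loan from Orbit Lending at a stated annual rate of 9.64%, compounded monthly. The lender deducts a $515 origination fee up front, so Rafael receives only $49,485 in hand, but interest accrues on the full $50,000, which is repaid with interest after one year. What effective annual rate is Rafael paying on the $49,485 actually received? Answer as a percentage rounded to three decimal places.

Amount owed after one year: 50,000 × (1 + 0.0964/12)^12 = 50,000 × 1.100775 = $55,038.77.
Effective rate on net proceeds: 55,038.77 / 49,485 − 1 = 0.112231 = 11.223%.

11.223%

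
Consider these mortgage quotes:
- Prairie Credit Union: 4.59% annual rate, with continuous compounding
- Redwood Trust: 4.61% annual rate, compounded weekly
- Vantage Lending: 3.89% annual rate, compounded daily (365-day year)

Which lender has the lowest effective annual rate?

Vantage Lending

Prairie Credit Union: e^0.0459 − 1 = 4.697%
Redwood Trust: (1 + 0.0461/52)^52 − 1 = 4.716%
Vantage Lending: (1 + 0.0389/365)^365 − 1 = 3.966%
The lowest effective annual rate is Vantage Lending at 3.966%.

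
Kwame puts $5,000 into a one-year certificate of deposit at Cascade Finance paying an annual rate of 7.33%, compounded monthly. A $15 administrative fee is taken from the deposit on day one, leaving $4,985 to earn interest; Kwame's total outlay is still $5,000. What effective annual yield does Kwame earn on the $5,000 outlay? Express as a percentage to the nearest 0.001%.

Value after one year: 4,985 × (1 + 0.0733/12)^12 = 4,985 × 1.075813 = $5,362.93.
Effective yield on the $5,000 outlay: 5,362.93 / 5,000 − 1 = 0.072586 = 7.259%.

7.259%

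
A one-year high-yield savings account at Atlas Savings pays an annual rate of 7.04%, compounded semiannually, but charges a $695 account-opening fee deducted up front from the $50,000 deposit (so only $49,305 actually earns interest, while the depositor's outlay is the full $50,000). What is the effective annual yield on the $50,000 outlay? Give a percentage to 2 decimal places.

Value after one year: 49,305 × (1 + 0.0704/2)^2 = 49,305 × 1.071639 = $52,837.16.
Effective yield on the $50,000 outlay: 52,837.16 / 50,000 − 1 = 0.056743 = 5.67%.

5.67%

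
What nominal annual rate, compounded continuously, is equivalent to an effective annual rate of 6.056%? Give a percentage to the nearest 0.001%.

Continuous: nominal r satisfies e^r − 1 = 0.06056.
r = ln(1 + 0.06056) = ln(1.06056) = 0.058797 = 5.880%.

5.880%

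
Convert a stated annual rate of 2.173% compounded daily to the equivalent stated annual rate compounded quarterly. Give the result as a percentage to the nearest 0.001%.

EAR = (1 + 0.02173/365)^365 − 1 = 0.021967.
Solve (1 + r/4)^4 = 1.021967: r/4 = 1.021967^(1/4) − 1 = 0.005447, so r = 0.021788 = 2.179%.

2.179%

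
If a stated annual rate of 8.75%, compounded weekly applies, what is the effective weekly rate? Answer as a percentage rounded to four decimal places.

With a nominal annual rate compounded weekly, the periodic rate is the nominal rate divided by 52.
i = 0.0875 / 52 = 0.0016827 = 0.1683%.

0.1683%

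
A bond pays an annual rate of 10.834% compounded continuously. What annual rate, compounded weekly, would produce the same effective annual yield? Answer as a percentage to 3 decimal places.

EAR under continuous compounding: e^0.10834 − 1 = 0.114427.
Solve (1 + r/52)^52 = 1.114427: r/52 = 1.114427^(1/52) − 1 = 0.002086, so r = 0.108453 = 10.845%.

10.845%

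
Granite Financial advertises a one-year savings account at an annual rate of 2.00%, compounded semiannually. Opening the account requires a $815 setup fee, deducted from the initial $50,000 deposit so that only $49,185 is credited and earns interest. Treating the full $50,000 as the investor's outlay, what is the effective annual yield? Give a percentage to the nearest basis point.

0.35%

Value after one year: 49,185 × (1 + 0.0200/2)^2 = 49,185 × 1.020100 = $50,173.62.
Effective yield on the $50,000 outlay: 50,173.62 / 50,000 − 1 = 0.003472 = 0.35%.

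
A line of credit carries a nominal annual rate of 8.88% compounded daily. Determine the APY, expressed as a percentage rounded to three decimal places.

9.285%

EAR = (1 + 0.0888/365)^365 − 1.
= (1 + 0.000243)^365 − 1 = 1.092850 − 1 = 9.285%.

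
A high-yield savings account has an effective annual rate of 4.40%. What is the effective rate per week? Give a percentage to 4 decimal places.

0.0828%

The per-week rate i satisfies (1 + i)^52 = 1 + 0.0440.
i = 1.0440^(1/52) − 1 = 0.0008284 = 0.0828%.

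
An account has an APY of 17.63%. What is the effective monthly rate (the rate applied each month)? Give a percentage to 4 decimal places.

The per-month rate i satisfies (1 + i)^12 = 1 + 0.1763.
i = 1.1763^(1/12) − 1 = 0.0136231 = 1.3623%.

1.3623%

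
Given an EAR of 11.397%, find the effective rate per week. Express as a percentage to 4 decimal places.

The per-week rate i satisfies (1 + i)^52 = 1 + 0.11397.
i = 1.11397^(1/52) − 1 = 0.0020777 = 0.2078%.

0.2078%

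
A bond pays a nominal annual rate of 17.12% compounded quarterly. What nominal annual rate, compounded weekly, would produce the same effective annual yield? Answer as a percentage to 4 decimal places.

16.7908%

EAR = (1 + 0.1712/4)^4 − 1 = 0.182508.
Solve (1 + r/52)^52 = 1.182508: r/52 = 1.182508^(1/52) − 1 = 0.003229, so r = 0.167908 = 16.7908%.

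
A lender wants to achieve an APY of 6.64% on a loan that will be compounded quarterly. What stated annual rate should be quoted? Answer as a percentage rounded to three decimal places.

6.481%

(1 + r/4)^4 − 1 = 0.0664, so 1 + r/4 = 1.0664^(1/4).
r/4 = 0.016202, so r = 0.064808 = 6.481%.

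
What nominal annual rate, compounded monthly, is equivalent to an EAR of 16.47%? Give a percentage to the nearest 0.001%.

15.344%

(1 + r/12)^12 − 1 = 0.1647, so 1 + r/12 = 1.1647^(1/12).
r/12 = 0.012786, so r = 0.153436 = 15.344%.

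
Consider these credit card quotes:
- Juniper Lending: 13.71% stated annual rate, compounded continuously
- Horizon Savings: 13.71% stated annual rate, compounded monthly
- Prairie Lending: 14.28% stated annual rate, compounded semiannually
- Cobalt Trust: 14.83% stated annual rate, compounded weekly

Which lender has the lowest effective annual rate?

Horizon Savings

Juniper Lending: e^0.1371 − 1 = 14.694%
Horizon Savings: (1 + 0.1371/12)^12 − 1 = 14.605%
Prairie Lending: (1 + 0.1428/2)^2 − 1 = 14.790%
Cobalt Trust: (1 + 0.1483/52)^52 − 1 = 15.962%
The lowest effective annual rate is Horizon Savings at 14.605%.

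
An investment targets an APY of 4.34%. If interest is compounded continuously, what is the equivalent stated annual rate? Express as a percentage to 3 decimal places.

4.248%

Continuous: nominal r satisfies e^r − 1 = 0.0434.
r = ln(1 + 0.0434) = ln(1.0434) = 0.042485 = 4.248%.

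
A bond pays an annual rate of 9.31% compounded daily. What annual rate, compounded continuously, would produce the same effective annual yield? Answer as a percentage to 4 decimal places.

9.3088%

EAR = (1 + 0.0931/365)^365 − 1 = 0.097558.
Equivalent continuous rate: r = ln(1 + 0.097558) = 0.093088 = 9.3088%.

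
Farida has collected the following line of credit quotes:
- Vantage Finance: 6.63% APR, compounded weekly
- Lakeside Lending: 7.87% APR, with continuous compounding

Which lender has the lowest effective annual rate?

Vantage Finance

Vantage Finance: (1 + 0.0663/52)^52 − 1 = 6.850%
Lakeside Lending: e^0.0787 − 1 = 8.188%
The lowest effective annual rate is Vantage Finance at 6.850%.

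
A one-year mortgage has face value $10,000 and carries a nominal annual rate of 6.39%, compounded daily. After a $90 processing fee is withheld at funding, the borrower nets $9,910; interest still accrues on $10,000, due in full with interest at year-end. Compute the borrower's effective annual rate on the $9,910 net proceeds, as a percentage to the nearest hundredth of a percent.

7.57%

Amount owed after one year: 10,000 × (1 + 0.0639/365)^365 = 10,000 × 1.065980 = $10,659.80.
Effective rate on net proceeds: 10,659.80 / 9,910 − 1 = 0.075661 = 7.57%.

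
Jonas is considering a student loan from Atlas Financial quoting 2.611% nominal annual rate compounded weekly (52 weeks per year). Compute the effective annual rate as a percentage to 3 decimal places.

2.645%

EAR = (1 + 0.02611/52)^52 − 1.
= 1.026447 − 1 = 2.645%.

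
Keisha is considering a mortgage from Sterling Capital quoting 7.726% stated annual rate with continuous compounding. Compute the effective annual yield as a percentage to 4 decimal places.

With continuous compounding, EAR = e^0.07726 − 1.
e^0.07726 = 1.080323, so EAR = 0.080323 = 8.0323%.

8.0323%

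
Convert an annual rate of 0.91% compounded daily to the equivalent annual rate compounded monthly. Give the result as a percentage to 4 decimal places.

EAR = (1 + 0.0091/365)^365 − 1 = 0.009141.
Solve (1 + r/12)^12 = 1.009141: r/12 = 1.009141^(1/12) − 1 = 0.000759, so r = 0.009103 = 0.9103%.

0.9103%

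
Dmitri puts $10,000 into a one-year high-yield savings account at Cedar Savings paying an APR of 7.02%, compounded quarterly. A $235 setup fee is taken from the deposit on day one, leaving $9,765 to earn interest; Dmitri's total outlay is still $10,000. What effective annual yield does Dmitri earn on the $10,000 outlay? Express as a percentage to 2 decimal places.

Value after one year: 9,765 × (1 + 0.0702/4)^4 = 9,765 × 1.072070 = $10,468.76.
Effective yield on the $10,000 outlay: 10,468.76 / 10,000 − 1 = 0.046876 = 4.69%.

4.69%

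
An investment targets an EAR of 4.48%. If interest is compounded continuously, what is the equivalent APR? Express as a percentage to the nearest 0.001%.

4.383%

Continuous: nominal r satisfies e^r − 1 = 0.0448.
r = ln(1 + 0.0448) = ln(1.0448) = 0.043825 = 4.383%.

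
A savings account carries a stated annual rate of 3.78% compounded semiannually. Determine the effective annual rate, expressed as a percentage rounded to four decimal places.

EAR = (1 + 0.0378/2)^2 − 1.
= (1 + 0.018900)^2 − 1 = 1.038157 − 1 = 3.8157%.

3.8157%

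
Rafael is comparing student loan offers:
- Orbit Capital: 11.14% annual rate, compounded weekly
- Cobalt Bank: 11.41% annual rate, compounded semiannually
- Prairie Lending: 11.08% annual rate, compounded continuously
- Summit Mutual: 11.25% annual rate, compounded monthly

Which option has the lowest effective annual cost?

Prairie Lending

Orbit Capital: (1 + 0.1114/52)^52 − 1 = 11.771%
Cobalt Bank: (1 + 0.1141/2)^2 − 1 = 11.735%
Prairie Lending: e^0.1108 − 1 = 11.717%
Summit Mutual: (1 + 0.1125/12)^12 − 1 = 11.849%
The lowest effective annual rate is Prairie Lending at 11.717%.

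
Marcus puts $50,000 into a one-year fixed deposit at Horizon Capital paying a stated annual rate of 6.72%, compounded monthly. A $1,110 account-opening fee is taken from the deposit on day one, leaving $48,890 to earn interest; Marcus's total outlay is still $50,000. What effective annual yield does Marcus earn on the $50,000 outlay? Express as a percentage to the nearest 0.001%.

4.557%

Value after one year: 48,890 × (1 + 0.0672/12)^12 = 48,890 × 1.069309 = $52,278.51.
Effective yield on the $50,000 outlay: 52,278.51 / 50,000 − 1 = 0.045570 = 4.557%.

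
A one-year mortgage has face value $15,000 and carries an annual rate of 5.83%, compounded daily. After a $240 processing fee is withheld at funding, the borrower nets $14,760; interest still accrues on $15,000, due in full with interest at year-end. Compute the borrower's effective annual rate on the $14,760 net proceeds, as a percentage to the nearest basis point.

7.73%

Amount owed after one year: 15,000 × (1 + 0.0583/365)^365 = 15,000 × 1.060028 = $15,900.42.
Effective rate on net proceeds: 15,900.42 / 14,760 − 1 = 0.077264 = 7.73%.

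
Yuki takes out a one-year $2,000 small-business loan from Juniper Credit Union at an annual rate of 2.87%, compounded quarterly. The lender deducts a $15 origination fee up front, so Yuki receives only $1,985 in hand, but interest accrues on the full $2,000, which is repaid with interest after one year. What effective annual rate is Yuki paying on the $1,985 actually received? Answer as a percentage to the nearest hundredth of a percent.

3.68%

Amount owed after one year: 2,000 × (1 + 0.0287/4)^4 = 2,000 × 1.029010 = $2,058.02.
Effective rate on net proceeds: 2,058.02 / 1,985 − 1 = 0.036786 = 3.68%.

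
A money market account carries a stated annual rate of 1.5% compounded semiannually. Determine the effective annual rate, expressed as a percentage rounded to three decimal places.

1.506%

EAR = (1 + 0.015/2)^2 − 1.
= (1 + 0.007500)^2 − 1 = 1.015056 − 1 = 1.506%.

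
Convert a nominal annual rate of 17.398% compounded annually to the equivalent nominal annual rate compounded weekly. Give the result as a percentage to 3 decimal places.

16.065%

Compounded annually, EAR = nominal = 0.173980.
Solve (1 + r/52)^52 = 1.173980: r/52 = 1.173980^(1/52) − 1 = 0.003089, so r = 0.160647 = 16.065%.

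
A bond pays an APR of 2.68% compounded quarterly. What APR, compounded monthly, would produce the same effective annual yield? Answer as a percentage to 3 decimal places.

EAR = (1 + 0.0268/4)^4 − 1 = 0.027071.
Solve (1 + r/12)^12 = 1.027071: r/12 = 1.027071^(1/12) − 1 = 0.002228, so r = 0.026740 = 2.674%.

2.674%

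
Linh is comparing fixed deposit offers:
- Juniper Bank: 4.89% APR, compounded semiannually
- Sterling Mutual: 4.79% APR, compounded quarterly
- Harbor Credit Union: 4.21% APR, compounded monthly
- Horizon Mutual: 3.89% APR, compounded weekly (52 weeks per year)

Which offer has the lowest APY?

Horizon Mutual

Juniper Bank: (1 + 0.0489/2)^2 − 1 = 4.950%
Sterling Mutual: (1 + 0.0479/4)^4 − 1 = 4.877%
Harbor Credit Union: (1 + 0.0421/12)^12 − 1 = 4.292%
Horizon Mutual: (1 + 0.0389/52)^52 − 1 = 3.965%
The lowest effective annual rate is Horizon Mutual at 3.965%.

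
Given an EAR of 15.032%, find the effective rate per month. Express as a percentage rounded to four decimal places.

1.1738%

The per-month rate i satisfies (1 + i)^12 = 1 + 0.15032.
i = 1.15032^(1/12) − 1 = 0.0117384 = 1.1738%.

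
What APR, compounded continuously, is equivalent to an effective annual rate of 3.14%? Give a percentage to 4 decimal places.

3.0917%

Continuous: nominal r satisfies e^r − 1 = 0.0314.
r = ln(1 + 0.0314) = ln(1.0314) = 0.030917 = 3.0917%.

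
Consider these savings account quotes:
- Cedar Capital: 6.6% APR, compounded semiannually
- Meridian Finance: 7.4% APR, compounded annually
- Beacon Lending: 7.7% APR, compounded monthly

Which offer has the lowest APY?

Cedar Capital

Cedar Capital: (1 + 0.066/2)^2 − 1 = 6.709%
Meridian Finance: compounded annually, EAR = 7.400%
Beacon Lending: (1 + 0.077/12)^12 − 1 = 7.978%
The lowest effective annual rate is Cedar Capital at 6.709%.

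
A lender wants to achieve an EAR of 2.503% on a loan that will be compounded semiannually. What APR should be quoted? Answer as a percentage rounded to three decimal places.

2.488%

(1 + r/2)^2 − 1 = 0.02503, so 1 + r/2 = 1.02503^(1/2).
r/2 = 0.012438, so r = 0.024875 = 2.488%.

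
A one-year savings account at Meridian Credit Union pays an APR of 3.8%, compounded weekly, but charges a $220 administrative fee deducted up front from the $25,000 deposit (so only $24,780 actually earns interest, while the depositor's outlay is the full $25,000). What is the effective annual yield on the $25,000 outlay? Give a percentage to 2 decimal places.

2.96%

Value after one year: 24,780 × (1 + 0.038/52)^52 = 24,780 × 1.038717 = $25,739.40.
Effective yield on the $25,000 outlay: 25,739.40 / 25,000 − 1 = 0.029576 = 2.96%.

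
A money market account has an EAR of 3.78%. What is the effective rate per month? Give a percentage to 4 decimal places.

The per-month rate i satisfies (1 + i)^12 = 1 + 0.0378.
i = 1.0378^(1/12) − 1 = 0.0030967 = 0.3097%.

0.3097%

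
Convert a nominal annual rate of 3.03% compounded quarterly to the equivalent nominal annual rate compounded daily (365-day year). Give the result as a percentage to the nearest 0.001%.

EAR = (1 + 0.0303/4)^4 − 1 = 0.030646.
Solve (1 + r/365)^365 = 1.030646: r/365 = 1.030646^(1/365) − 1 = 0.000083, so r = 0.030187 = 3.019%.

3.019%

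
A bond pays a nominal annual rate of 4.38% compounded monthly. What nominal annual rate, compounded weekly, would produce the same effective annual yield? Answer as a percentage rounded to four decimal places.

4.3739%

EAR = (1 + 0.0438/12)^12 − 1 = 0.044690.
Solve (1 + r/52)^52 = 1.044690: r/52 = 1.044690^(1/52) − 1 = 0.000841, so r = 0.043739 = 4.3739%.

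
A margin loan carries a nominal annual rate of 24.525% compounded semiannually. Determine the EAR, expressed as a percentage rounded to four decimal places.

EAR = (1 + 0.24525/2)^2 − 1.
= 1.260287 − 1 = 26.0287%.

26.0287%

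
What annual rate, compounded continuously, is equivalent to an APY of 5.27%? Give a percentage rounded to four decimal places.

5.1358%

Continuous: nominal r satisfies e^r − 1 = 0.0527.
r = ln(1 + 0.0527) = ln(1.0527) = 0.051358 = 5.1358%.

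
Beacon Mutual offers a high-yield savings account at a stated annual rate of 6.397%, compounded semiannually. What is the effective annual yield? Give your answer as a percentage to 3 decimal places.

6.499%

EAR = (1 + 0.06397/2)^2 − 1.
= (1 + 0.031985)^2 − 1 = 1.064993 − 1 = 6.499%.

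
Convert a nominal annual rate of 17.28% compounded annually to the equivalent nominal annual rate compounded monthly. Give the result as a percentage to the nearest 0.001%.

Compounded annually, EAR = nominal = 0.172800.
Solve (1 + r/12)^12 = 1.172800: r/12 = 1.172800^(1/12) − 1 = 0.013371, so r = 0.160457 = 16.046%.

16.046%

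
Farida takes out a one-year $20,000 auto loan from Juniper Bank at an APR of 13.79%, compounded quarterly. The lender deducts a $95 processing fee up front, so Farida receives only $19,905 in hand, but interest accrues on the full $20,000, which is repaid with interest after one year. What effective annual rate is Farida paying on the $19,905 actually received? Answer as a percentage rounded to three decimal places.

15.066%

Amount owed after one year: 20,000 × (1 + 0.1379/4)^4 = 20,000 × 1.145196 = $22,903.93.
Effective rate on net proceeds: 22,903.93 / 19,905 − 1 = 0.150662 = 15.066%.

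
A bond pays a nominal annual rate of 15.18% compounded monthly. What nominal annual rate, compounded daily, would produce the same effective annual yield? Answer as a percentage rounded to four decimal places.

15.0879%

EAR = (1 + 0.1518/12)^12 − 1 = 0.162820.
Solve (1 + r/365)^365 = 1.162820: r/365 = 1.162820^(1/365) − 1 = 0.000413, so r = 0.150879 = 15.0879%.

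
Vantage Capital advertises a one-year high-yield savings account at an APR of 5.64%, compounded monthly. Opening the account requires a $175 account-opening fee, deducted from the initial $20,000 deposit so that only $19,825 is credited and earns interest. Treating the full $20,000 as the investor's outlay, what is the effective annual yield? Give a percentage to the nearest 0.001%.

Value after one year: 19,825 × (1 + 0.0564/12)^12 = 19,825 × 1.057881 = $20,972.49.
Effective yield on the $20,000 outlay: 20,972.49 / 20,000 − 1 = 0.048625 = 4.862%.

4.862%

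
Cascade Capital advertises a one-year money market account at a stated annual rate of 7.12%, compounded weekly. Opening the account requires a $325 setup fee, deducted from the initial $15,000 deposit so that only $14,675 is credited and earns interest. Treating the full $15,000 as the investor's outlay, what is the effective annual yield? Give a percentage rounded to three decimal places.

5.048%

Value after one year: 14,675 × (1 + 0.0712/52)^52 = 14,675 × 1.073744 = $15,757.19.
Effective yield on the $15,000 outlay: 15,757.19 / 15,000 − 1 = 0.050479 = 5.048%.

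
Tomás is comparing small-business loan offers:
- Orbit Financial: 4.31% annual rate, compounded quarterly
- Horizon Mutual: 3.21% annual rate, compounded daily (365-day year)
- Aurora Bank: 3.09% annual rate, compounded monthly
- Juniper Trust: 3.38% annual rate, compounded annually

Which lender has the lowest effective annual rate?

Orbit Financial: (1 + 0.0431/4)^4 − 1 = 4.380%
Horizon Mutual: (1 + 0.0321/365)^365 − 1 = 3.262%
Aurora Bank: (1 + 0.0309/12)^12 − 1 = 3.134%
Juniper Trust: compounded annually, EAR = 3.380%
The lowest effective annual rate is Aurora Bank at 3.134%.

Aurora Bank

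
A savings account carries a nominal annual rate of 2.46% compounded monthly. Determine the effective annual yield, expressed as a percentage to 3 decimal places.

2.488%

EAR = (1 + 0.0246/12)^12 − 1.
= (1 + 0.002050)^12 − 1 = 1.024879 − 1 = 2.488%.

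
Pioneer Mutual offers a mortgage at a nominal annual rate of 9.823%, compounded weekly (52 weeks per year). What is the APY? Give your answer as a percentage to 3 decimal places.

10.311%

EAR = (1 + 0.09823/52)^52 − 1.
= (1 + 0.001889)^52 − 1 = 1.103114 − 1 = 10.311%.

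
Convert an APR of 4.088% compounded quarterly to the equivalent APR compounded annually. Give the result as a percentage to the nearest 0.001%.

4.151%

EAR = (1 + 0.04088/4)^4 − 1 = 0.041511.
Compounded annually, the equivalent nominal rate is the EAR itself: 4.151%.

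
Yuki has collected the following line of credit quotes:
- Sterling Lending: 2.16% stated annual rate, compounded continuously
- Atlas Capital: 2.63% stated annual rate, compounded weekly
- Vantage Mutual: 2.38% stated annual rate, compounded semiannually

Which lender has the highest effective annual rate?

Sterling Lending: e^0.0216 − 1 = 2.183%
Atlas Capital: (1 + 0.0263/52)^52 − 1 = 2.664%
Vantage Mutual: (1 + 0.0238/2)^2 − 1 = 2.394%
The highest effective annual rate is Atlas Capital at 2.664%.

Atlas Capital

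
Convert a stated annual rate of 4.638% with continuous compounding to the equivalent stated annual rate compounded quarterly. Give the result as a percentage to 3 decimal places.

EAR under continuous compounding: e^0.04638 − 1 = 0.047472.
Solve (1 + r/4)^4 = 1.047472: r/4 = 1.047472^(1/4) − 1 = 0.011662, so r = 0.046650 = 4.665%.

4.665%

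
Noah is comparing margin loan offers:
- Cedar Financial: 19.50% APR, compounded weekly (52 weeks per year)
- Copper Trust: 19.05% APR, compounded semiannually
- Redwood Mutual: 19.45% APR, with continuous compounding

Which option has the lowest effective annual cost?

Copper Trust

Cedar Financial: (1 + 0.1950/52)^52 − 1 = 21.487%
Copper Trust: (1 + 0.1905/2)^2 − 1 = 19.957%
Redwood Mutual: e^0.1945 − 1 = 21.470%
The lowest effective annual rate is Copper Trust at 19.957%.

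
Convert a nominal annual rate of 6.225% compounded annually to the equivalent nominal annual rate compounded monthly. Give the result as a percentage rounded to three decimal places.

Compounded annually, EAR = nominal = 0.062250.
Solve (1 + r/12)^12 = 1.062250: r/12 = 1.062250^(1/12) − 1 = 0.005045, so r = 0.060542 = 6.054%.

6.054%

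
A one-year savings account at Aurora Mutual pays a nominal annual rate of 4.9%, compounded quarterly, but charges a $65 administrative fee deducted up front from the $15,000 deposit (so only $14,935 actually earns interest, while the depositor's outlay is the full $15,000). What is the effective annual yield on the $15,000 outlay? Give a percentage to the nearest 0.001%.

Value after one year: 14,935 × (1 + 0.049/4)^4 = 14,935 × 1.049908 = $15,680.37.
Effective yield on the $15,000 outlay: 15,680.37 / 15,000 − 1 = 0.045358 = 4.536%.

4.536%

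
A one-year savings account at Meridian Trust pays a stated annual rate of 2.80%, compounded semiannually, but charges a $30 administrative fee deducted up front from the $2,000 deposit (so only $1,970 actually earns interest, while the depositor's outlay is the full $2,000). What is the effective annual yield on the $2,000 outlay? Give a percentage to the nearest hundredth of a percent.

Value after one year: 1,970 × (1 + 0.0280/2)^2 = 1,970 × 1.028196 = $2,025.55.
Effective yield on the $2,000 outlay: 2,025.55 / 2,000 − 1 = 0.012773 = 1.28%.

1.28%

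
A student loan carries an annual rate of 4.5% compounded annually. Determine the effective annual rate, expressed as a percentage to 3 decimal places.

Annual compounding means the effective rate equals the nominal rate: 4.500%.

4.500%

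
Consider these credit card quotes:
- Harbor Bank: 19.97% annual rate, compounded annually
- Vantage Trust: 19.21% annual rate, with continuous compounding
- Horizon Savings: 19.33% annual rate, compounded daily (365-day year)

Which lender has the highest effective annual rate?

Horizon Savings

Harbor Bank: compounded annually, EAR = 19.970%
Vantage Trust: e^0.1921 − 1 = 21.179%
Horizon Savings: (1 + 0.1933/365)^365 − 1 = 21.318%
The highest effective annual rate is Horizon Savings at 21.318%.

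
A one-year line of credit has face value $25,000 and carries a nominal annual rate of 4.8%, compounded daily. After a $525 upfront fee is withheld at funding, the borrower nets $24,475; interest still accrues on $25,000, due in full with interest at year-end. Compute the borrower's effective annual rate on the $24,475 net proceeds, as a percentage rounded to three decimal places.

Amount owed after one year: 25,000 × (1 + 0.048/365)^365 = 25,000 × 1.049167 = $26,229.18.
Effective rate on net proceeds: 26,229.18 / 24,475 − 1 = 0.071672 = 7.167%.

7.167%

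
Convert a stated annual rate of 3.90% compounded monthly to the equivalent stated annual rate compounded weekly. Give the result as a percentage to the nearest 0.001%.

EAR = (1 + 0.0390/12)^12 − 1 = 0.039705.
Solve (1 + r/52)^52 = 1.039705: r/52 = 1.039705^(1/52) − 1 = 0.000749, so r = 0.038951 = 3.895%.

3.895%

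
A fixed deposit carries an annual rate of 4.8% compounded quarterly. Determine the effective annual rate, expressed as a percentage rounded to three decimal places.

EAR = (1 + 0.048/4)^4 − 1.
= 1.048871 − 1 = 4.887%.

4.887%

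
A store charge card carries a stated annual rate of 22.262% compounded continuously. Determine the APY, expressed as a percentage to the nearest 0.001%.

With continuous compounding, EAR = e^0.22262 − 1.
e^0.22262 = 1.249346, so EAR = 0.249346 = 24.935%.

24.935%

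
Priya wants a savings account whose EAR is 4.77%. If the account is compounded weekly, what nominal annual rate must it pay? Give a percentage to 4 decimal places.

(1 + r/52)^52 − 1 = 0.0477, so 1 + r/52 = 1.0477^(1/52).
r/52 = 0.000897, so r = 0.046618 = 4.6618%.

4.6618%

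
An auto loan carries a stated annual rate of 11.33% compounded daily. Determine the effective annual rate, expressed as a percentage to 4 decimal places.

11.9948%

EAR = (1 + 0.1133/365)^365 − 1.
= 1.119948 − 1 = 11.9948%.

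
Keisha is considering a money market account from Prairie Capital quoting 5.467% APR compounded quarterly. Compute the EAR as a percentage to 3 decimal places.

5.580%

EAR = (1 + 0.05467/4)^4 − 1.
= 1.055801 − 1 = 5.580%.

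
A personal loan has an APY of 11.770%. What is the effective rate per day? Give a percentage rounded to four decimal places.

0.0305%

The per-day rate i satisfies (1 + i)^365 = 1 + 0.11770.
i = 1.11770^(1/365) − 1 = 0.0003049 = 0.0305%.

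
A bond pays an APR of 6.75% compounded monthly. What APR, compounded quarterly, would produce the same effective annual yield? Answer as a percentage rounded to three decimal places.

6.788%

EAR = (1 + 0.0675/12)^12 − 1 = 0.069628.
Solve (1 + r/4)^4 = 1.069628: r/4 = 1.069628^(1/4) − 1 = 0.016970, so r = 0.067880 = 6.788%.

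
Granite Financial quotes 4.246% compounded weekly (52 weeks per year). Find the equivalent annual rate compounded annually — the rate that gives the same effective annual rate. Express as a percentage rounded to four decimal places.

EAR = (1 + 0.04246/52)^52 − 1 = 0.043356.
Compounded annually, the equivalent nominal rate is the EAR itself: 4.3356%.

4.3356%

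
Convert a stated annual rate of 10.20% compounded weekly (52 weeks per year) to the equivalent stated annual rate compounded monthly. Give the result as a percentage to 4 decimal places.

10.2334%

EAR = (1 + 0.1020/52)^52 − 1 = 0.107273.
Solve (1 + r/12)^12 = 1.107273: r/12 = 1.107273^(1/12) − 1 = 0.008528, so r = 0.102334 = 10.2334%.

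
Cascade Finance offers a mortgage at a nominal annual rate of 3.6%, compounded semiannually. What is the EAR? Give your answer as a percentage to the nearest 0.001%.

EAR = (1 + 0.036/2)^2 − 1.
= 1.036324 − 1 = 3.632%.

3.632%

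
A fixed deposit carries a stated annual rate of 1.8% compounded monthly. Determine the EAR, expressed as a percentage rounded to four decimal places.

1.8149%

EAR = (1 + 0.018/12)^12 − 1.
= 1.018149 − 1 = 1.8149%.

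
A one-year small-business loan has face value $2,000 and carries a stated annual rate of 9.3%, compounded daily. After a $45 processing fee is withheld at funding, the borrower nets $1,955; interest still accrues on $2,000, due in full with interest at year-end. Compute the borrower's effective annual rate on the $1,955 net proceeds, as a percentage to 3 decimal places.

Amount owed after one year: 2,000 × (1 + 0.093/365)^365 = 2,000 × 1.097449 = $2,194.90.
Effective rate on net proceeds: 2,194.90 / 1,955 − 1 = 0.122710 = 12.271%.

12.271%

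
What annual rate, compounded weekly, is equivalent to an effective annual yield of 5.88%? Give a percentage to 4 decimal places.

5.7168%

(1 + r/52)^52 − 1 = 0.0588, so 1 + r/52 = 1.0588^(1/52).
r/52 = 0.001099, so r = 0.057168 = 5.7168%.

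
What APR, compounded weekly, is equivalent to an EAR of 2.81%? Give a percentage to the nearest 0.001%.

(1 + r/52)^52 − 1 = 0.0281, so 1 + r/52 = 1.0281^(1/52).
r/52 = 0.000533, so r = 0.027720 = 2.772%.

2.772%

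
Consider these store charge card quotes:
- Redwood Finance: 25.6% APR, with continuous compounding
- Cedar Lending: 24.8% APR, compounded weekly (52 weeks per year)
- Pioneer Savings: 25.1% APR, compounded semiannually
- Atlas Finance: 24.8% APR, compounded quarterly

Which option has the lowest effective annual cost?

Pioneer Savings

Redwood Finance: e^0.256 − 1 = 29.175%
Cedar Lending: (1 + 0.248/52)^52 − 1 = 28.070%
Pioneer Savings: (1 + 0.251/2)^2 − 1 = 26.675%
Atlas Finance: (1 + 0.248/4)^4 − 1 = 27.203%
The lowest effective annual rate is Pioneer Savings at 26.675%.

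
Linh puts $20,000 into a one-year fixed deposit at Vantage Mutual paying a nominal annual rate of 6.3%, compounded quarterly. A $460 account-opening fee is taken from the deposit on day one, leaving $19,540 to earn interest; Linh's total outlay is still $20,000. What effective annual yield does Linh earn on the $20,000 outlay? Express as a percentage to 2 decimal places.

Value after one year: 19,540 × (1 + 0.063/4)^4 = 19,540 × 1.064504 = $20,800.41.
Effective yield on the $20,000 outlay: 20,800.41 / 20,000 − 1 = 0.040020 = 4.00%.

4.00%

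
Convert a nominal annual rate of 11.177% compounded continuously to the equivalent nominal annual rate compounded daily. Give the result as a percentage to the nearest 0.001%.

11.179%

EAR under continuous compounding: e^0.11177 − 1 = 0.118256.
Solve (1 + r/365)^365 = 1.118256: r/365 = 1.118256^(1/365) − 1 = 0.000306, so r = 0.111787 = 11.179%.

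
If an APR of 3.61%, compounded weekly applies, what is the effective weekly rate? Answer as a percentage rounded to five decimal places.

With a nominal annual rate compounded weekly, the periodic rate is the nominal rate divided by 52.
i = 0.0361 / 52 = 0.0006942 = 0.06942%.

0.06942%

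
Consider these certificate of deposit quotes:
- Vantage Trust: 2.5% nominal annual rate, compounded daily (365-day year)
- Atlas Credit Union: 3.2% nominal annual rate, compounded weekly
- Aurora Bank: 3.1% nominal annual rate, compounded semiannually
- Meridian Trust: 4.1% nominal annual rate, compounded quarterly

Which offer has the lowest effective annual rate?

Vantage Trust

Vantage Trust: (1 + 0.025/365)^365 − 1 = 2.531%
Atlas Credit Union: (1 + 0.032/52)^52 − 1 = 3.251%
Aurora Bank: (1 + 0.031/2)^2 − 1 = 3.124%
Meridian Trust: (1 + 0.041/4)^4 − 1 = 4.163%
The lowest effective annual rate is Vantage Trust at 2.531%.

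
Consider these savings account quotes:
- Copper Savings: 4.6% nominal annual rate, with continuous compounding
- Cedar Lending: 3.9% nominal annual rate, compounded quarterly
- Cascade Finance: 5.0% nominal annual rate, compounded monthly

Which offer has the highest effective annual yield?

Copper Savings: e^0.046 − 1 = 4.707%
Cedar Lending: (1 + 0.039/4)^4 − 1 = 3.957%
Cascade Finance: (1 + 0.050/12)^12 − 1 = 5.116%
The highest effective annual rate is Cascade Finance at 5.116%.

Cascade Finance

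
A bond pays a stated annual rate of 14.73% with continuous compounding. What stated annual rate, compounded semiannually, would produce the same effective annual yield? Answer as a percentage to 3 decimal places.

15.286%

EAR under continuous compounding: e^0.1473 − 1 = 0.158702.
Solve (1 + r/2)^2 = 1.158702: r/2 = 1.158702^(1/2) − 1 = 0.076430, so r = 0.152860 = 15.286%.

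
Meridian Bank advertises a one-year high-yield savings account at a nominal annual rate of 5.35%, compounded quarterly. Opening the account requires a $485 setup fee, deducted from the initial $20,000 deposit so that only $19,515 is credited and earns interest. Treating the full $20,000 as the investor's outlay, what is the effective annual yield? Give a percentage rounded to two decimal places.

Value after one year: 19,515 × (1 + 0.0535/4)^4 = 19,515 × 1.054583 = $20,580.19.
Effective yield on the $20,000 outlay: 20,580.19 / 20,000 − 1 = 0.029009 = 2.90%.

2.90%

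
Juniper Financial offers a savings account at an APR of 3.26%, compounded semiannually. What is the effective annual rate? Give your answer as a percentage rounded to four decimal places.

3.2866%

EAR = (1 + 0.0326/2)^2 − 1.
= (1 + 0.016300)^2 − 1 = 1.032866 − 1 = 3.2866%.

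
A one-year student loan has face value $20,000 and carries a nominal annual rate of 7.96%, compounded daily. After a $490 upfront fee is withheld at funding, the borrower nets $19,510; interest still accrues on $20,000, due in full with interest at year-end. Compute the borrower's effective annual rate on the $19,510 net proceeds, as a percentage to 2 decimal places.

11.00%

Amount owed after one year: 20,000 × (1 + 0.0796/365)^365 = 20,000 × 1.082844 = $21,656.89.
Effective rate on net proceeds: 21,656.89 / 19,510 − 1 = 0.110040 = 11.00%.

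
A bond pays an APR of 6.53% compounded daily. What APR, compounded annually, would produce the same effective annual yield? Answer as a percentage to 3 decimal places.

EAR = (1 + 0.0653/365)^365 − 1 = 0.067473.
Compounded annually, the equivalent nominal rate is the EAR itself: 6.747%.

6.747%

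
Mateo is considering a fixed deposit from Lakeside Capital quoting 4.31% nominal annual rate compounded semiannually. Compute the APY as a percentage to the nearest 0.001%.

4.356%

EAR = (1 + 0.0431/2)^2 − 1.
= (1 + 0.021550)^2 − 1 = 1.043564 − 1 = 4.356%.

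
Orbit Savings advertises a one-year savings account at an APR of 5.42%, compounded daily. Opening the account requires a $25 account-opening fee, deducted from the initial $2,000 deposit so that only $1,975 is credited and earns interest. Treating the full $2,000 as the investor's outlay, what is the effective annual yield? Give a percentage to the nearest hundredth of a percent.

Value after one year: 1,975 × (1 + 0.0542/365)^365 = 1,975 × 1.055691 = $2,084.99.
Effective yield on the $2,000 outlay: 2,084.99 / 2,000 − 1 = 0.042495 = 4.25%.

4.25%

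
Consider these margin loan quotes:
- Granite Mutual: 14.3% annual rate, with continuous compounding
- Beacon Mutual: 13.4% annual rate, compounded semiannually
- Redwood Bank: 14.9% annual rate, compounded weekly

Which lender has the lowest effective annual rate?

Beacon Mutual

Granite Mutual: e^0.143 − 1 = 15.373%
Beacon Mutual: (1 + 0.134/2)^2 − 1 = 13.849%
Redwood Bank: (1 + 0.149/52)^52 − 1 = 16.043%
The lowest effective annual rate is Beacon Mutual at 13.849%.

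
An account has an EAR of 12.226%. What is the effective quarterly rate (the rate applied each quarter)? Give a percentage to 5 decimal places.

The per-quarter rate i satisfies (1 + i)^4 = 1 + 0.12226.
i = 1.12226^(1/4) − 1 = 0.0292559 = 2.92559%.

2.92559%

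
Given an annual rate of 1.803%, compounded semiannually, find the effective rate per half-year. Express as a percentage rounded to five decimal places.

With a nominal annual rate compounded semiannually, the periodic rate is the nominal rate divided by 2.
i = 0.01803 / 2 = 0.0090150 = 0.90150%.

0.90150%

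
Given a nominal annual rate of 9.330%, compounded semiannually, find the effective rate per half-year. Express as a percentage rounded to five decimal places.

With a nominal annual rate compounded semiannually, the periodic rate is the nominal rate divided by 2.
i = 0.09330 / 2 = 0.0466500 = 4.66500%.

4.66500%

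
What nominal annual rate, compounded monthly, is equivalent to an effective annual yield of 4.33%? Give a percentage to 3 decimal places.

(1 + r/12)^12 − 1 = 0.0433, so 1 + r/12 = 1.0433^(1/12).
r/12 = 0.003539, so r = 0.042464 = 4.246%.

4.246%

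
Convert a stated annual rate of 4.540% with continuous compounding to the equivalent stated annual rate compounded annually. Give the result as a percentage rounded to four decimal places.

EAR under continuous compounding: e^0.04540 − 1 = 0.046446.
Compounded annually, the equivalent nominal rate is the EAR itself: 4.6446%.

4.6446%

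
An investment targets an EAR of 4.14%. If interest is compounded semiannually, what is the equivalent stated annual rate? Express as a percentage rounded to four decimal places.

(1 + r/2)^2 − 1 = 0.0414, so 1 + r/2 = 1.0414^(1/2).
r/2 = 0.020490, so r = 0.040980 = 4.0980%.

4.0980%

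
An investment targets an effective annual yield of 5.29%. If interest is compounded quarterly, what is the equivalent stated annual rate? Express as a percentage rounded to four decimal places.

5.1882%

(1 + r/4)^4 − 1 = 0.0529, so 1 + r/4 = 1.0529^(1/4).
r/4 = 0.012970, so r = 0.051882 = 5.1882%.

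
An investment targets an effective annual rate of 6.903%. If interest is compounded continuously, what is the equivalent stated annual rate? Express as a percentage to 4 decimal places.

6.6752%

Continuous: nominal r satisfies e^r − 1 = 0.06903.
r = ln(1 + 0.06903) = ln(1.06903) = 0.066752 = 6.6752%.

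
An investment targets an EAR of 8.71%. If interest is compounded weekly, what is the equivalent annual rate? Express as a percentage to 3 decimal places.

(1 + r/52)^52 − 1 = 0.0871, so 1 + r/52 = 1.0871^(1/52).
r/52 = 0.001607, so r = 0.083581 = 8.358%.

8.358%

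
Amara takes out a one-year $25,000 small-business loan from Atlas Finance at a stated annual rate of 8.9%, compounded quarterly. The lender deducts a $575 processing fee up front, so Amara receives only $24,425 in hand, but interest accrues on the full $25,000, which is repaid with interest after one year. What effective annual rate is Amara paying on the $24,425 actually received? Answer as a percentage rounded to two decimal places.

Amount owed after one year: 25,000 × (1 + 0.089/4)^4 = 25,000 × 1.092015 = $27,300.37.
Effective rate on net proceeds: 27,300.37 / 24,425 − 1 = 0.117722 = 11.77%.

11.77%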